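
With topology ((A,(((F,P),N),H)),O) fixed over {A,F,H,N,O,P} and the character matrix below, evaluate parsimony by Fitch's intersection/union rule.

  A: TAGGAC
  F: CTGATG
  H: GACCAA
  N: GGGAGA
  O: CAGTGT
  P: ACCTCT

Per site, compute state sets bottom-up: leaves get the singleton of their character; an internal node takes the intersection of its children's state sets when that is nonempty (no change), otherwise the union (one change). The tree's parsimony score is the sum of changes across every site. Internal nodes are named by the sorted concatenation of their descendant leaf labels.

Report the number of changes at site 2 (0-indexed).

2

site 0, node FP: F={C} ∪ P={A} → {A,C} (+1)
site 0, node FNP: FP={A,C} ∪ N={G} → {A,C,G} (+1)
site 0, node FHNP: FNP={A,C,G} ∩ H={G} → {G} (+0)
site 0, node AFHNP: A={T} ∪ FHNP={G} → {G,T} (+1)
site 0, node AFHNOP: AFHNP={G,T} ∪ O={C} → {C,G,T} (+1)
site 1, node FP: F={T} ∪ P={C} → {C,T} (+1)
site 1, node FNP: FP={C,T} ∪ N={G} → {C,G,T} (+1)
site 1, node FHNP: FNP={C,G,T} ∪ H={A} → {A,C,G,T} (+1)
site 1, node AFHNP: A={A} ∩ FHNP={A,C,G,T} → {A} (+0)
site 1, node AFHNOP: AFHNP={A} ∩ O={A} → {A} (+0)
site 2, node FP: F={G} ∪ P={C} → {C,G} (+1)
site 2, node FNP: FP={C,G} ∩ N={G} → {G} (+0)
site 2, node FHNP: FNP={G} ∪ H={C} → {C,G} (+1)
site 2, node AFHNP: A={G} ∩ FHNP={C,G} → {G} (+0)
site 2, node AFHNOP: AFHNP={G} ∩ O={G} → {G} (+0)
site 3, node FP: F={A} ∪ P={T} → {A,T} (+1)
site 3, node FNP: FP={A,T} ∩ N={A} → {A} (+0)
site 3, node FHNP: FNP={A} ∪ H={C} → {A,C} (+1)
site 3, node AFHNP: A={G} ∪ FHNP={A,C} → {A,C,G} (+1)
site 3, node AFHNOP: AFHNP={A,C,G} ∪ O={T} → {A,C,G,T} (+1)
site 4, node FP: F={T} ∪ P={C} → {C,T} (+1)
site 4, node FNP: FP={C,T} ∪ N={G} → {C,G,T} (+1)
site 4, node FHNP: FNP={C,G,T} ∪ H={A} → {A,C,G,T} (+1)
site 4, node AFHNP: A={A} ∩ FHNP={A,C,G,T} → {A} (+0)
site 4, node AFHNOP: AFHNP={A} ∪ O={G} → {A,G} (+1)
site 5, node FP: F={G} ∪ P={T} → {G,T} (+1)
site 5, node FNP: FP={G,T} ∪ N={A} → {A,G,T} (+1)
site 5, node FHNP: FNP={A,G,T} ∩ H={A} → {A} (+0)
site 5, node AFHNP: A={C} ∪ FHNP={A} → {A,C} (+1)
site 5, node AFHNOP: AFHNP={A,C} ∪ O={T} → {A,C,T} (+1)
per-site changes: [4, 3, 2, 4, 4, 4]; total = 21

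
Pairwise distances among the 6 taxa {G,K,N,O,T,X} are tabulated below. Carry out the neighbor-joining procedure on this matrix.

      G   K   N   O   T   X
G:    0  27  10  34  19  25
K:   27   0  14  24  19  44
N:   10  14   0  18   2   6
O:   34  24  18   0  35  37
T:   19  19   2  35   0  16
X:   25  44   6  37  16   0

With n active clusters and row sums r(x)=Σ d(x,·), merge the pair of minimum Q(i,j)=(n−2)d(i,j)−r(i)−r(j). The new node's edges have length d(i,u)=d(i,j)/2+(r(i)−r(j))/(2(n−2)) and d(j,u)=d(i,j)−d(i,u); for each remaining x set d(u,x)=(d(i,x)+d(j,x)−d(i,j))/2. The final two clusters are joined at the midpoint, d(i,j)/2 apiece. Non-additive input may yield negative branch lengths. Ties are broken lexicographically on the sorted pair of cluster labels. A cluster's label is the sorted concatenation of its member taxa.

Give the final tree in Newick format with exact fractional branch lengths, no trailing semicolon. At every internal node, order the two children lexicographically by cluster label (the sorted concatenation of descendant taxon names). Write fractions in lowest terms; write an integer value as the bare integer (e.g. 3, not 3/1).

iteration 1: select K,O (d=24, Q=-180); attach at lengths (19/2, 29/2); label the merged cluster KO
  updated: d(G,KO)=37/2, d(KO,N)=4, d(KO,T)=15, d(KO,X)=57/2
iteration 2: select G,KO (d=37/2, Q=-83); attach at lengths (31/3, 49/6); label the merged cluster GKO
  updated: d(GKO,N)=-9/4, d(GKO,T)=31/4, d(GKO,X)=35/2
iteration 3: select GKO,N (d=-9/4, Q=-133/4); attach at lengths (51/16, -87/16); label the merged cluster GKNO
  updated: d(GKNO,T)=6, d(GKNO,X)=103/8
iteration 4: select GKNO,T (d=6, Q=-279/8); attach at lengths (23/16, 73/16); label the merged cluster GKNOT
  updated: d(GKNOT,X)=183/16
iteration 5: select GKNOT,X (d=183/16); attach at lengths (183/32, 183/32); label the merged cluster GKNOTX
final tree: ((((G:31/3,(K:19/2,O:29/2):49/6):51/16,N:-87/16):23/16,T:73/16):183/32,X:183/32)
total length: 923/16

((((G:31/3,(K:19/2,O:29/2):49/6):51/16,N:-87/16):23/16,T:73/16):183/32,X:183/32)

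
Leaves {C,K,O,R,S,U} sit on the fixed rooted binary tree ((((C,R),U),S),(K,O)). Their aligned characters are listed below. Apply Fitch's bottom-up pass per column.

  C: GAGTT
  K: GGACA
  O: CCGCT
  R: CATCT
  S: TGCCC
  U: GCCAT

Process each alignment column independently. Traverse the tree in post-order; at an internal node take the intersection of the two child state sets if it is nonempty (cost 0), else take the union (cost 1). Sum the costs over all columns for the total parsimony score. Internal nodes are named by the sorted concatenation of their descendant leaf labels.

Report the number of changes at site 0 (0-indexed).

3

CR@0: {G} ∪ {C} = {C,G} (union, +1)
CRU@0: {C,G} ∩ {G} = {G} (intersection, +0)
CRSU@0: {G} ∪ {T} = {G,T} (union, +1)
KO@0: {G} ∪ {C} = {C,G} (union, +1)
CKORSU@0: {G,T} ∩ {C,G} = {G} (intersection, +0)
CR@1: {A} ∩ {A} = {A} (intersection, +0)
CRU@1: {A} ∪ {C} = {A,C} (union, +1)
CRSU@1: {A,C} ∪ {G} = {A,C,G} (union, +1)
KO@1: {G} ∪ {C} = {C,G} (union, +1)
CKORSU@1: {A,C,G} ∩ {C,G} = {C,G} (intersection, +0)
CR@2: {G} ∪ {T} = {G,T} (union, +1)
CRU@2: {G,T} ∪ {C} = {C,G,T} (union, +1)
CRSU@2: {C,G,T} ∩ {C} = {C} (intersection, +0)
KO@2: {A} ∪ {G} = {A,G} (union, +1)
CKORSU@2: {C} ∪ {A,G} = {A,C,G} (union, +1)
CR@3: {T} ∪ {C} = {C,T} (union, +1)
CRU@3: {C,T} ∪ {A} = {A,C,T} (union, +1)
CRSU@3: {A,C,T} ∩ {C} = {C} (intersection, +0)
KO@3: {C} ∩ {C} = {C} (intersection, +0)
CKORSU@3: {C} ∩ {C} = {C} (intersection, +0)
CR@4: {T} ∩ {T} = {T} (intersection, +0)
CRU@4: {T} ∩ {T} = {T} (intersection, +0)
CRSU@4: {T} ∪ {C} = {C,T} (union, +1)
KO@4: {A} ∪ {T} = {A,T} (union, +1)
CKORSU@4: {C,T} ∩ {A,T} = {T} (intersection, +0)
per-site changes: [3, 3, 4, 2, 2]; total = 14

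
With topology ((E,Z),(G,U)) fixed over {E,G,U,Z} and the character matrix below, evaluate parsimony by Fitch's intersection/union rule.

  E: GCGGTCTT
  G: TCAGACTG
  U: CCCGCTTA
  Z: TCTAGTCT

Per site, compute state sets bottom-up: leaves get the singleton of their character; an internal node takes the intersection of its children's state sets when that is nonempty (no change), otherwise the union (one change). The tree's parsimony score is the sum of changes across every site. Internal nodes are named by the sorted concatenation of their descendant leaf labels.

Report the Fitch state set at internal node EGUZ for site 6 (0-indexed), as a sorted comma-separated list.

T

site 0, node EZ: E={G} ∪ Z={T} → {G,T} (+1)
site 0, node GU: G={T} ∪ U={C} → {C,T} (+1)
site 0, node EGUZ: EZ={G,T} ∩ GU={C,T} → {T} (+0)
site 1, node EZ: E={C} ∩ Z={C} → {C} (+0)
site 1, node GU: G={C} ∩ U={C} → {C} (+0)
site 1, node EGUZ: EZ={C} ∩ GU={C} → {C} (+0)
site 2, node EZ: E={G} ∪ Z={T} → {G,T} (+1)
site 2, node GU: G={A} ∪ U={C} → {A,C} (+1)
site 2, node EGUZ: EZ={G,T} ∪ GU={A,C} → {A,C,G,T} (+1)
site 3, node EZ: E={G} ∪ Z={A} → {A,G} (+1)
site 3, node GU: G={G} ∩ U={G} → {G} (+0)
site 3, node EGUZ: EZ={A,G} ∩ GU={G} → {G} (+0)
site 4, node EZ: E={T} ∪ Z={G} → {G,T} (+1)
site 4, node GU: G={A} ∪ U={C} → {A,C} (+1)
site 4, node EGUZ: EZ={G,T} ∪ GU={A,C} → {A,C,G,T} (+1)
site 5, node EZ: E={C} ∪ Z={T} → {C,T} (+1)
site 5, node GU: G={C} ∪ U={T} → {C,T} (+1)
site 5, node EGUZ: EZ={C,T} ∩ GU={C,T} → {C,T} (+0)
site 6, node EZ: E={T} ∪ Z={C} → {C,T} (+1)
site 6, node GU: G={T} ∩ U={T} → {T} (+0)
site 6, node EGUZ: EZ={C,T} ∩ GU={T} → {T} (+0)
site 7, node EZ: E={T} ∩ Z={T} → {T} (+0)
site 7, node GU: G={G} ∪ U={A} → {A,G} (+1)
site 7, node EGUZ: EZ={T} ∪ GU={A,G} → {A,G,T} (+1)
per-site changes: [2, 0, 3, 1, 3, 2, 1, 2]; total = 14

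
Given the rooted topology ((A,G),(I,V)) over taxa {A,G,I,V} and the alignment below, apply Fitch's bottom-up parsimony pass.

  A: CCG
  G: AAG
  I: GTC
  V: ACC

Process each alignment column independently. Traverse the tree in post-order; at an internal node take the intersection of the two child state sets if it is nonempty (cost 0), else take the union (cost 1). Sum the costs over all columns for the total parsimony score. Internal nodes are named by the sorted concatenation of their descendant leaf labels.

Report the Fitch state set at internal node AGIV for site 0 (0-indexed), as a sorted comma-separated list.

A

[col 0] AG: children A:{C}, G:{A} ∪→ {A,C}; cost 1
[col 0] IV: children I:{G}, V:{A} ∪→ {A,G}; cost 1
[col 0] AGIV: children AG:{A,C}, IV:{A,G} ∩→ {A}; cost 0
[col 1] AG: children A:{C}, G:{A} ∪→ {A,C}; cost 1
[col 1] IV: children I:{T}, V:{C} ∪→ {C,T}; cost 1
[col 1] AGIV: children AG:{A,C}, IV:{C,T} ∩→ {C}; cost 0
[col 2] AG: children A:{G}, G:{G} ∩→ {G}; cost 0
[col 2] IV: children I:{C}, V:{C} ∩→ {C}; cost 0
[col 2] AGIV: children AG:{G}, IV:{C} ∪→ {C,G}; cost 1
per-site changes: [2, 2, 1]; total = 5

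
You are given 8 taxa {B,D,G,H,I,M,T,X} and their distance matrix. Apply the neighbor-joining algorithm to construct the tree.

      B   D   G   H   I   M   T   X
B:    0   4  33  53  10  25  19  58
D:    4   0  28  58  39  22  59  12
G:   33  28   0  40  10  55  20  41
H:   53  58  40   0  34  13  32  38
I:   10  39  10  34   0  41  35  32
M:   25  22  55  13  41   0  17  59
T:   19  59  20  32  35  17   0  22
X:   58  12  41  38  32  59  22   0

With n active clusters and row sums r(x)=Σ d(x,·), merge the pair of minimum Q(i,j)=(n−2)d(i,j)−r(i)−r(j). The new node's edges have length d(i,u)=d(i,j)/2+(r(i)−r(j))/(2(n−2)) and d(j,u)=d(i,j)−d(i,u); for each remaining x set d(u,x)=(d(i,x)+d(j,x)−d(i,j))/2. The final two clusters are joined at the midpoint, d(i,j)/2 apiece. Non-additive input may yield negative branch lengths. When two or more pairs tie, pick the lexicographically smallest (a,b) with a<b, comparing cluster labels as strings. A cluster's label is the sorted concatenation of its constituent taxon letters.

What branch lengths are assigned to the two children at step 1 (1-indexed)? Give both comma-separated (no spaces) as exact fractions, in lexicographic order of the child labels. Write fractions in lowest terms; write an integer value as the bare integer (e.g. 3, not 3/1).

19/2,7/2

iteration 1: select H,M (d=13, Q=-422); attach at lengths (19/2, 7/2); label the merged cluster HM
  updated: d(B,HM)=65/2, d(D,HM)=67/2, d(G,HM)=41, d(HM,I)=31, d(HM,T)=18, d(HM,X)=42
iteration 2: select D,X (d=12, Q=-645/2); attach at lengths (57/20, 183/20); label the merged cluster DX
  updated: d(B,DX)=25, d(DX,G)=57/2, d(DX,HM)=127/4, d(DX,I)=59/2, d(DX,T)=69/2
iteration 3: select HM,T (d=18, Q=-835/4); attach at lengths (399/32, 177/32); label the merged cluster HMT
  updated: d(B,HMT)=67/4, d(DX,HMT)=193/8, d(G,HMT)=43/2, d(HMT,I)=24
iteration 4: select G,I (d=10, Q=-273/2); attach at lengths (33/4, 7/4); label the merged cluster GI
  updated: d(B,GI)=33/2, d(DX,GI)=24, d(GI,HMT)=71/4
iteration 5: select B,GI (d=33/2, Q=-167/2); attach at lengths (33/4, 33/4); label the merged cluster BGI
  updated: d(BGI,DX)=65/4, d(BGI,HMT)=9
iteration 6: select BGI,DX (d=65/4, Q=-395/8); attach at lengths (9/16, 251/16); label the merged cluster BDGIX
  updated: d(BDGIX,HMT)=135/16
iteration 7: select BDGIX,HMT (d=135/16); attach at lengths (135/32, 135/32); label the merged cluster BDGHIMTX
final tree: (((B:33/4,(G:33/4,I:7/4):33/4):9/16,(D:57/20,X:183/20):251/16):135/32,((H:19/2,M:7/2):399/32,T:177/32):135/32)
total length: 1507/16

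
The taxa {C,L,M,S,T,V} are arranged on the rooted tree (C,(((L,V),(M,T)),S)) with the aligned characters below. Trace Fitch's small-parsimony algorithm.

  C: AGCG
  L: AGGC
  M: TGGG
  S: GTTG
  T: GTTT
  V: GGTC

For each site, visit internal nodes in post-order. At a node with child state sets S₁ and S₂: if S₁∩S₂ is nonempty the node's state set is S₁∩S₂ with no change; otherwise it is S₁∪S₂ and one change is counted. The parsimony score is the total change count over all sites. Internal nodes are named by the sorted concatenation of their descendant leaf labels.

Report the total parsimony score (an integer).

site 0, node LV: L={A} ∪ V={G} → {A,G} (+1)
site 0, node MT: M={T} ∪ T={G} → {G,T} (+1)
site 0, node LMTV: LV={A,G} ∩ MT={G,T} → {G} (+0)
site 0, node LMSTV: LMTV={G} ∩ S={G} → {G} (+0)
site 0, node CLMSTV: C={A} ∪ LMSTV={G} → {A,G} (+1)
site 1, node LV: L={G} ∩ V={G} → {G} (+0)
site 1, node MT: M={G} ∪ T={T} → {G,T} (+1)
site 1, node LMTV: LV={G} ∩ MT={G,T} → {G} (+0)
site 1, node LMSTV: LMTV={G} ∪ S={T} → {G,T} (+1)
site 1, node CLMSTV: C={G} ∩ LMSTV={G,T} → {G} (+0)
site 2, node LV: L={G} ∪ V={T} → {G,T} (+1)
site 2, node MT: M={G} ∪ T={T} → {G,T} (+1)
site 2, node LMTV: LV={G,T} ∩ MT={G,T} → {G,T} (+0)
site 2, node LMSTV: LMTV={G,T} ∩ S={T} → {T} (+0)
site 2, node CLMSTV: C={C} ∪ LMSTV={T} → {C,T} (+1)
site 3, node LV: L={C} ∩ V={C} → {C} (+0)
site 3, node MT: M={G} ∪ T={T} → {G,T} (+1)
site 3, node LMTV: LV={C} ∪ MT={G,T} → {C,G,T} (+1)
site 3, node LMSTV: LMTV={C,G,T} ∩ S={G} → {G} (+0)
site 3, node CLMSTV: C={G} ∩ LMSTV={G} → {G} (+0)
per-site changes: [3, 2, 3, 2]; total = 10

10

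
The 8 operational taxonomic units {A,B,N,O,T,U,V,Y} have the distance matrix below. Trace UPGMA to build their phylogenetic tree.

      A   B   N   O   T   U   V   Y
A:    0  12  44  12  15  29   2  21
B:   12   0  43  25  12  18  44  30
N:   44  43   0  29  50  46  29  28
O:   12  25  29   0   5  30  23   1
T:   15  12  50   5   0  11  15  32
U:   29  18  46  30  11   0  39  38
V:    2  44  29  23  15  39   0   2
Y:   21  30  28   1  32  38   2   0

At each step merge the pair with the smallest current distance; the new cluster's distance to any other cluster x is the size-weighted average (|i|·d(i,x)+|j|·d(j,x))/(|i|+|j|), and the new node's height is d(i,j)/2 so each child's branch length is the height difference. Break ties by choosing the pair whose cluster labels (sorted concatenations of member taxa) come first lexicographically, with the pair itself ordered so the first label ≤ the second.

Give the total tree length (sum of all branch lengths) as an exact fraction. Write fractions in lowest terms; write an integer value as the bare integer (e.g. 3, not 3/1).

iteration 1: select O,Y (d=1); attach at lengths (1/2, 1/2); label the merged cluster OY
  updated: d(A,OY)=33/2, d(B,OY)=55/2, d(N,OY)=57/2, d(OY,T)=37/2, d(OY,U)=34, d(OY,V)=25/2
iteration 2: select A,V (d=2); attach at lengths (1, 1); label the merged cluster AV
  updated: d(AV,B)=28, d(AV,N)=73/2, d(AV,OY)=29/2, d(AV,T)=15, d(AV,U)=34
iteration 3: select T,U (d=11); attach at lengths (11/2, 11/2); label the merged cluster TU
  updated: d(AV,TU)=49/2, d(B,TU)=15, d(N,TU)=48, d(OY,TU)=105/4
iteration 4: select AV,OY (d=29/2); attach at lengths (25/4, 27/4); label the merged cluster AOVY
  updated: d(AOVY,B)=111/4, d(AOVY,N)=65/2, d(AOVY,TU)=203/8
iteration 5: select B,TU (d=15); attach at lengths (15/2, 2); label the merged cluster BTU
  updated: d(AOVY,BTU)=157/6, d(BTU,N)=139/3
iteration 6: select AOVY,BTU (d=157/6); attach at lengths (35/6, 67/12); label the merged cluster ABOTUVY
  updated: d(ABOTUVY,N)=269/7
iteration 7: select ABOTUVY,N (d=269/7); attach at lengths (515/84, 269/14); label the merged cluster ABNOTUVY
final tree: ((((A:1,V:1):25/4,(O:1/2,Y:1/2):27/4):35/6,(B:15/2,(T:11/2,U:11/2):2):67/12):515/84,N:269/14)
total length: 3077/42

3077/42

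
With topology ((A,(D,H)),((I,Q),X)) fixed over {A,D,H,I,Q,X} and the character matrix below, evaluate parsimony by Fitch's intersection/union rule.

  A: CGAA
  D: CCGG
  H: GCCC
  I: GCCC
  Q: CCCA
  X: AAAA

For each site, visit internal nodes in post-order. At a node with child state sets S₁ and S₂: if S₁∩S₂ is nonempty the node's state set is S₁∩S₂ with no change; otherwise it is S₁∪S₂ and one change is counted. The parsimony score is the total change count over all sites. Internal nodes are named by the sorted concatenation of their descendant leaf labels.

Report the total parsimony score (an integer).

11

site 0, node DH: D={C} ∪ H={G} → {C,G} (+1)
site 0, node ADH: A={C} ∩ DH={C,G} → {C} (+0)
site 0, node IQ: I={G} ∪ Q={C} → {C,G} (+1)
site 0, node IQX: IQ={C,G} ∪ X={A} → {A,C,G} (+1)
site 0, node ADHIQX: ADH={C} ∩ IQX={A,C,G} → {C} (+0)
site 1, node DH: D={C} ∩ H={C} → {C} (+0)
site 1, node ADH: A={G} ∪ DH={C} → {C,G} (+1)
site 1, node IQ: I={C} ∩ Q={C} → {C} (+0)
site 1, node IQX: IQ={C} ∪ X={A} → {A,C} (+1)
site 1, node ADHIQX: ADH={C,G} ∩ IQX={A,C} → {C} (+0)
site 2, node DH: D={G} ∪ H={C} → {C,G} (+1)
site 2, node ADH: A={A} ∪ DH={C,G} → {A,C,G} (+1)
site 2, node IQ: I={C} ∩ Q={C} → {C} (+0)
site 2, node IQX: IQ={C} ∪ X={A} → {A,C} (+1)
site 2, node ADHIQX: ADH={A,C,G} ∩ IQX={A,C} → {A,C} (+0)
site 3, node DH: D={G} ∪ H={C} → {C,G} (+1)
site 3, node ADH: A={A} ∪ DH={C,G} → {A,C,G} (+1)
site 3, node IQ: I={C} ∪ Q={A} → {A,C} (+1)
site 3, node IQX: IQ={A,C} ∩ X={A} → {A} (+0)
site 3, node ADHIQX: ADH={A,C,G} ∩ IQX={A} → {A} (+0)
per-site changes: [3, 2, 3, 3]; total = 11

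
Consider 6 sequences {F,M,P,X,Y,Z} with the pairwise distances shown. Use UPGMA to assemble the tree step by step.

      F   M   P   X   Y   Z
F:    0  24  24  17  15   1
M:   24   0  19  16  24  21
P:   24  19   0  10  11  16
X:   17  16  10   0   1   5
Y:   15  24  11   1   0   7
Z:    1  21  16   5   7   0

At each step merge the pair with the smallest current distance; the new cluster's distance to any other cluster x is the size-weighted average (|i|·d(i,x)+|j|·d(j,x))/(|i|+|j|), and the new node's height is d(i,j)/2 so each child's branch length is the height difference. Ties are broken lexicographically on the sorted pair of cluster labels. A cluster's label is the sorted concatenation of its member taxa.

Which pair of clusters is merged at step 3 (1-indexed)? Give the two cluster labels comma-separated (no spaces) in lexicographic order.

iteration 1: select F,Z (d=1); attach at lengths (1/2, 1/2); label the merged cluster FZ
  updated: d(FZ,M)=45/2, d(FZ,P)=20, d(FZ,X)=11, d(FZ,Y)=11
iteration 2: select X,Y (d=1); attach at lengths (1/2, 1/2); label the merged cluster XY
  updated: d(FZ,XY)=11, d(M,XY)=20, d(P,XY)=21/2
iteration 3: select P,XY (d=21/2); attach at lengths (21/4, 19/4); label the merged cluster PXY
  updated: d(FZ,PXY)=14, d(M,PXY)=59/3
iteration 4: select FZ,PXY (d=14); attach at lengths (13/2, 7/4); label the merged cluster FPXYZ
  updated: d(FPXYZ,M)=104/5
iteration 5: select FPXYZ,M (d=104/5); attach at lengths (17/5, 52/5); label the merged cluster FMPXYZ
final tree: (((F:1/2,Z:1/2):13/2,(P:21/4,(X:1/2,Y:1/2):19/4):7/4):17/5,M:52/5)
total length: 681/20

P,XY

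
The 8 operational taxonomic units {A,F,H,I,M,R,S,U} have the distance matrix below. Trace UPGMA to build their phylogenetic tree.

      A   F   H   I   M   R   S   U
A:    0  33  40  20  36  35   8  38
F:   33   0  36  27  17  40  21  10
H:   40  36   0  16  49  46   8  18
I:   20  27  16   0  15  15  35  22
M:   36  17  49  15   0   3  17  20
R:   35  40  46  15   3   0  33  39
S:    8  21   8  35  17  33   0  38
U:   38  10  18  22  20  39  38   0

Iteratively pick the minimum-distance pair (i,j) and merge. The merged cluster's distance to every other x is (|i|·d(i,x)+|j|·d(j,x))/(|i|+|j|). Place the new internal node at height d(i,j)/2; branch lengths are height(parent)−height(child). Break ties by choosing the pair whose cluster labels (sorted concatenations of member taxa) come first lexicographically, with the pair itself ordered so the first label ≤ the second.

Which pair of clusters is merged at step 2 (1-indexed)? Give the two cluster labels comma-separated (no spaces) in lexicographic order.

A,S

iteration 1: select M,R (d=3); attach at lengths (3/2, 3/2); label the merged cluster MR
  updated: d(A,MR)=71/2, d(F,MR)=57/2, d(H,MR)=95/2, d(I,MR)=15, d(MR,S)=25, d(MR,U)=59/2
iteration 2: select A,S (d=8); attach at lengths (4, 4); label the merged cluster AS
  updated: d(AS,F)=27, d(AS,H)=24, d(AS,I)=55/2, d(AS,MR)=121/4, d(AS,U)=38
iteration 3: select F,U (d=10); attach at lengths (5, 5); label the merged cluster FU
  updated: d(AS,FU)=65/2, d(FU,H)=27, d(FU,I)=49/2, d(FU,MR)=29
iteration 4: select I,MR (d=15); attach at lengths (15/2, 6); label the merged cluster IMR
  updated: d(AS,IMR)=88/3, d(FU,IMR)=55/2, d(H,IMR)=37
iteration 5: select AS,H (d=24); attach at lengths (8, 12); label the merged cluster AHS
  updated: d(AHS,FU)=92/3, d(AHS,IMR)=287/9
iteration 6: select FU,IMR (d=55/2); attach at lengths (35/4, 25/4); label the merged cluster FIMRU
  updated: d(AHS,FIMRU)=157/5
iteration 7: select AHS,FIMRU (d=157/5); attach at lengths (37/10, 39/20); label the merged cluster AFHIMRSU
final tree: (((A:4,S:4):8,H:12):37/10,((F:5,U:5):35/4,(I:15/2,(M:3/2,R:3/2):6):25/4):39/20)
total length: 1503/20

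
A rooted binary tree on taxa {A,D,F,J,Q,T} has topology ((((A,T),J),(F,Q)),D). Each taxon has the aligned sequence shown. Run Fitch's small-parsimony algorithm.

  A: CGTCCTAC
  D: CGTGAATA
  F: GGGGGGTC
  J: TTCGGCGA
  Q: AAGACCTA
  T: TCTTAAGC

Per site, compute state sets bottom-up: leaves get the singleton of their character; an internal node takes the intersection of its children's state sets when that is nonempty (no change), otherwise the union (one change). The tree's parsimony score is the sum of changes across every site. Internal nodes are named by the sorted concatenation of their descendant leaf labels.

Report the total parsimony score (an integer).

[col 0] AT: children A:{C}, T:{T} ∪→ {C,T}; cost 1
[col 0] AJT: children AT:{C,T}, J:{T} ∩→ {T}; cost 0
[col 0] FQ: children F:{G}, Q:{A} ∪→ {A,G}; cost 1
[col 0] AFJQT: children AJT:{T}, FQ:{A,G} ∪→ {A,G,T}; cost 1
[col 0] ADFJQT: children AFJQT:{A,G,T}, D:{C} ∪→ {A,C,G,T}; cost 1
[col 1] AT: children A:{G}, T:{C} ∪→ {C,G}; cost 1
[col 1] AJT: children AT:{C,G}, J:{T} ∪→ {C,G,T}; cost 1
[col 1] FQ: children F:{G}, Q:{A} ∪→ {A,G}; cost 1
[col 1] AFJQT: children AJT:{C,G,T}, FQ:{A,G} ∩→ {G}; cost 0
[col 1] ADFJQT: children AFJQT:{G}, D:{G} ∩→ {G}; cost 0
[col 2] AT: children A:{T}, T:{T} ∩→ {T}; cost 0
[col 2] AJT: children AT:{T}, J:{C} ∪→ {C,T}; cost 1
[col 2] FQ: children F:{G}, Q:{G} ∩→ {G}; cost 0
[col 2] AFJQT: children AJT:{C,T}, FQ:{G} ∪→ {C,G,T}; cost 1
[col 2] ADFJQT: children AFJQT:{C,G,T}, D:{T} ∩→ {T}; cost 0
[col 3] AT: children A:{C}, T:{T} ∪→ {C,T}; cost 1
[col 3] AJT: children AT:{C,T}, J:{G} ∪→ {C,G,T}; cost 1
[col 3] FQ: children F:{G}, Q:{A} ∪→ {A,G}; cost 1
[col 3] AFJQT: children AJT:{C,G,T}, FQ:{A,G} ∩→ {G}; cost 0
[col 3] ADFJQT: children AFJQT:{G}, D:{G} ∩→ {G}; cost 0
[col 4] AT: children A:{C}, T:{A} ∪→ {A,C}; cost 1
[col 4] AJT: children AT:{A,C}, J:{G} ∪→ {A,C,G}; cost 1
[col 4] FQ: children F:{G}, Q:{C} ∪→ {C,G}; cost 1
[col 4] AFJQT: children AJT:{A,C,G}, FQ:{C,G} ∩→ {C,G}; cost 0
[col 4] ADFJQT: children AFJQT:{C,G}, D:{A} ∪→ {A,C,G}; cost 1
[col 5] AT: children A:{T}, T:{A} ∪→ {A,T}; cost 1
[col 5] AJT: children AT:{A,T}, J:{C} ∪→ {A,C,T}; cost 1
[col 5] FQ: children F:{G}, Q:{C} ∪→ {C,G}; cost 1
[col 5] AFJQT: children AJT:{A,C,T}, FQ:{C,G} ∩→ {C}; cost 0
[col 5] ADFJQT: children AFJQT:{C}, D:{A} ∪→ {A,C}; cost 1
[col 6] AT: children A:{A}, T:{G} ∪→ {A,G}; cost 1
[col 6] AJT: children AT:{A,G}, J:{G} ∩→ {G}; cost 0
[col 6] FQ: children F:{T}, Q:{T} ∩→ {T}; cost 0
[col 6] AFJQT: children AJT:{G}, FQ:{T} ∪→ {G,T}; cost 1
[col 6] ADFJQT: children AFJQT:{G,T}, D:{T} ∩→ {T}; cost 0
[col 7] AT: children A:{C}, T:{C} ∩→ {C}; cost 0
[col 7] AJT: children AT:{C}, J:{A} ∪→ {A,C}; cost 1
[col 7] FQ: children F:{C}, Q:{A} ∪→ {A,C}; cost 1
[col 7] AFJQT: children AJT:{A,C}, FQ:{A,C} ∩→ {A,C}; cost 0
[col 7] ADFJQT: children AFJQT:{A,C}, D:{A} ∩→ {A}; cost 0
per-site changes: [4, 3, 2, 3, 4, 4, 2, 2]; total = 24

24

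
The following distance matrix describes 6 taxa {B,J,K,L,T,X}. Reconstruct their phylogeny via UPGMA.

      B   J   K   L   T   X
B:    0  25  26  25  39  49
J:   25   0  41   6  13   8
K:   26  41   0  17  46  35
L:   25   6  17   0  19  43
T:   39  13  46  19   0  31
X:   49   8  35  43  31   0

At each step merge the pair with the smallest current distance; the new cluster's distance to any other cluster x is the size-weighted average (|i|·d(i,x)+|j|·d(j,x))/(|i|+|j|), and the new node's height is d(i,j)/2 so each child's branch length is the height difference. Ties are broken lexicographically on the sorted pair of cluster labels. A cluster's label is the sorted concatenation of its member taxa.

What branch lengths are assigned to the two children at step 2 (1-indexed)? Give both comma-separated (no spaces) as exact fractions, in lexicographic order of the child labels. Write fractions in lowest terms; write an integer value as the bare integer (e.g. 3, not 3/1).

5,8

step 1: merge (J,L) at d=6; branch lengths J→3, L→3; new cluster JL
  updated: d(B,JL)=25, d(JL,K)=29, d(JL,T)=16, d(JL,X)=51/2
step 2: merge (JL,T) at d=16; branch lengths JL→5, T→8; new cluster JLT
  updated: d(B,JLT)=89/3, d(JLT,K)=104/3, d(JLT,X)=82/3
step 3: merge (B,K) at d=26; branch lengths B→13, K→13; new cluster BK
  updated: d(BK,JLT)=193/6, d(BK,X)=42
step 4: merge (JLT,X) at d=82/3; branch lengths JLT→17/3, X→41/3; new cluster JLTX
  updated: d(BK,JLTX)=277/8
step 5: merge (BK,JLTX) at d=277/8; branch lengths BK→69/16, JLTX→175/48; new cluster BJKLTX
final tree: ((B:13,K:13):69/16,(((J:3,L:3):5,T:8):17/3,X:41/3):175/48)
total length: 1735/24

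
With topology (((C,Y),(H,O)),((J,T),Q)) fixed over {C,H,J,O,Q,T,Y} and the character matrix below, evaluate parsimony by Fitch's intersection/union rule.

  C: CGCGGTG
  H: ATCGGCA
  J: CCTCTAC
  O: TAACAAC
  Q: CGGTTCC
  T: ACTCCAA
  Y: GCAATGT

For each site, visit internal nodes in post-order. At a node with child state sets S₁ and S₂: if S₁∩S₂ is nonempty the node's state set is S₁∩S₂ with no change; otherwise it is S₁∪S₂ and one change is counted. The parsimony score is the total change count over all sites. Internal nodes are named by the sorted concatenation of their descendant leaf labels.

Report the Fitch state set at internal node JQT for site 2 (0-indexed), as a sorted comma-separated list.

[col 0] CY: children C:{C}, Y:{G} ∪→ {C,G}; cost 1
[col 0] HO: children H:{A}, O:{T} ∪→ {A,T}; cost 1
[col 0] CHOY: children CY:{C,G}, HO:{A,T} ∪→ {A,C,G,T}; cost 1
[col 0] JT: children J:{C}, T:{A} ∪→ {A,C}; cost 1
[col 0] JQT: children JT:{A,C}, Q:{C} ∩→ {C}; cost 0
[col 0] CHJOQTY: children CHOY:{A,C,G,T}, JQT:{C} ∩→ {C}; cost 0
[col 1] CY: children C:{G}, Y:{C} ∪→ {C,G}; cost 1
[col 1] HO: children H:{T}, O:{A} ∪→ {A,T}; cost 1
[col 1] CHOY: children CY:{C,G}, HO:{A,T} ∪→ {A,C,G,T}; cost 1
[col 1] JT: children J:{C}, T:{C} ∩→ {C}; cost 0
[col 1] JQT: children JT:{C}, Q:{G} ∪→ {C,G}; cost 1
[col 1] CHJOQTY: children CHOY:{A,C,G,T}, JQT:{C,G} ∩→ {C,G}; cost 0
[col 2] CY: children C:{C}, Y:{A} ∪→ {A,C}; cost 1
[col 2] HO: children H:{C}, O:{A} ∪→ {A,C}; cost 1
[col 2] CHOY: children CY:{A,C}, HO:{A,C} ∩→ {A,C}; cost 0
[col 2] JT: children J:{T}, T:{T} ∩→ {T}; cost 0
[col 2] JQT: children JT:{T}, Q:{G} ∪→ {G,T}; cost 1
[col 2] CHJOQTY: children CHOY:{A,C}, JQT:{G,T} ∪→ {A,C,G,T}; cost 1
[col 3] CY: children C:{G}, Y:{A} ∪→ {A,G}; cost 1
[col 3] HO: children H:{G}, O:{C} ∪→ {C,G}; cost 1
[col 3] CHOY: children CY:{A,G}, HO:{C,G} ∩→ {G}; cost 0
[col 3] JT: children J:{C}, T:{C} ∩→ {C}; cost 0
[col 3] JQT: children JT:{C}, Q:{T} ∪→ {C,T}; cost 1
[col 3] CHJOQTY: children CHOY:{G}, JQT:{C,T} ∪→ {C,G,T}; cost 1
[col 4] CY: children C:{G}, Y:{T} ∪→ {G,T}; cost 1
[col 4] HO: children H:{G}, O:{A} ∪→ {A,G}; cost 1
[col 4] CHOY: children CY:{G,T}, HO:{A,G} ∩→ {G}; cost 0
[col 4] JT: children J:{T}, T:{C} ∪→ {C,T}; cost 1
[col 4] JQT: children JT:{C,T}, Q:{T} ∩→ {T}; cost 0
[col 4] CHJOQTY: children CHOY:{G}, JQT:{T} ∪→ {G,T}; cost 1
[col 5] CY: children C:{T}, Y:{G} ∪→ {G,T}; cost 1
[col 5] HO: children H:{C}, O:{A} ∪→ {A,C}; cost 1
[col 5] CHOY: children CY:{G,T}, HO:{A,C} ∪→ {A,C,G,T}; cost 1
[col 5] JT: children J:{A}, T:{A} ∩→ {A}; cost 0
[col 5] JQT: children JT:{A}, Q:{C} ∪→ {A,C}; cost 1
[col 5] CHJOQTY: children CHOY:{A,C,G,T}, JQT:{A,C} ∩→ {A,C}; cost 0
[col 6] CY: children C:{G}, Y:{T} ∪→ {G,T}; cost 1
[col 6] HO: children H:{A}, O:{C} ∪→ {A,C}; cost 1
[col 6] CHOY: children CY:{G,T}, HO:{A,C} ∪→ {A,C,G,T}; cost 1
[col 6] JT: children J:{C}, T:{A} ∪→ {A,C}; cost 1
[col 6] JQT: children JT:{A,C}, Q:{C} ∩→ {C}; cost 0
[col 6] CHJOQTY: children CHOY:{A,C,G,T}, JQT:{C} ∩→ {C}; cost 0
per-site changes: [4, 4, 4, 4, 4, 4, 4]; total = 28

G,T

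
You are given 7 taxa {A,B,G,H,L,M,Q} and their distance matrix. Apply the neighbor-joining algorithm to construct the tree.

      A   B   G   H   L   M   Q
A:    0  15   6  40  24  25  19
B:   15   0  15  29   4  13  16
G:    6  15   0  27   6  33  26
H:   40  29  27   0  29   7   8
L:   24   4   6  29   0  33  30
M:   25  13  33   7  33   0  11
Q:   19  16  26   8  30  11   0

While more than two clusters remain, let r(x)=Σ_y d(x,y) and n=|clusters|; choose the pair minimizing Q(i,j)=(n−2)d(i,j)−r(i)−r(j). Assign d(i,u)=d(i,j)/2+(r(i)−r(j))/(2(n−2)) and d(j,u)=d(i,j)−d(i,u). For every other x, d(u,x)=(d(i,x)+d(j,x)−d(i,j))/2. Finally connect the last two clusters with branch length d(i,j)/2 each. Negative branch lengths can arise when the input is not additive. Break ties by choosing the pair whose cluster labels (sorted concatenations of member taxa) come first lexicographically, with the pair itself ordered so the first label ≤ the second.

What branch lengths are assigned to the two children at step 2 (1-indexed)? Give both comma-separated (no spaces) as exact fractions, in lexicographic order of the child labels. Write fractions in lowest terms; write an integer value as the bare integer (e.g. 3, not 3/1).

67/16,29/16

iteration 1: select H,M (d=7, Q=-227); attach at lengths (53/10, 17/10); label the merged cluster HM
  updated: d(A,HM)=29, d(B,HM)=35/2, d(G,HM)=53/2, d(HM,L)=55/2, d(HM,Q)=6
iteration 2: select HM,Q (d=6, Q=-359/2); attach at lengths (67/16, 29/16); label the merged cluster HMQ
  updated: d(A,HMQ)=21, d(B,HMQ)=55/4, d(G,HMQ)=93/4, d(HMQ,L)=103/4
iteration 3: select A,G (d=6, Q=-393/4); attach at lengths (45/8, 3/8); label the merged cluster AG
  updated: d(AG,B)=12, d(AG,HMQ)=153/8, d(AG,L)=12
iteration 4: select AG,HMQ (d=153/8, Q=-127/2); attach at lengths (91/16, 215/16); label the merged cluster AGHMQ
  updated: d(AGHMQ,B)=53/16, d(AGHMQ,L)=149/16
iteration 5: select AGHMQ,B (d=53/16, Q=-133/8); attach at lengths (69/16, -1); label the merged cluster ABGHMQ
  updated: d(ABGHMQ,L)=5
iteration 6: select ABGHMQ,L (d=5); attach at lengths (5/2, 5/2); label the merged cluster ABGHLMQ
final tree: ((((A:45/8,G:3/8):91/16,((H:53/10,M:17/10):67/16,Q:29/16):215/16):69/16,B:-1):5/2,L:5/2)
total length: 743/16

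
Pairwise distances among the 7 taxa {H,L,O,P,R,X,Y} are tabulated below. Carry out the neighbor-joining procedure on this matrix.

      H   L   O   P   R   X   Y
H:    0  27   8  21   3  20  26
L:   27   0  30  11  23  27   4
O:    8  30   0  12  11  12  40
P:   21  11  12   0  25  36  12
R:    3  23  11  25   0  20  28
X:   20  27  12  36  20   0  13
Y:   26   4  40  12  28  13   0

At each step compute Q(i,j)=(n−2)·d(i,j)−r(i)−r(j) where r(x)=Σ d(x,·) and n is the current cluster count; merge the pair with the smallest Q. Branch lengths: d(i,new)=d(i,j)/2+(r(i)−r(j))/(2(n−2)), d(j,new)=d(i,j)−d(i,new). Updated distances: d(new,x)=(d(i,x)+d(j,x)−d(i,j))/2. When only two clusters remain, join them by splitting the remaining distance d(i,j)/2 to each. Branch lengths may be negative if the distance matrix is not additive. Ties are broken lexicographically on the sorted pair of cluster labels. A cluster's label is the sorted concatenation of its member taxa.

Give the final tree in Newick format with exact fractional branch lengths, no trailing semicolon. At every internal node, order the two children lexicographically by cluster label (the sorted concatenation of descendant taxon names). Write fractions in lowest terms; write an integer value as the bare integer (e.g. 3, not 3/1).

1. join L+Y (d=4, Q=-225) ⇒ LY; edges |L|=19/10, |Y|=21/10
  updated: d(H,LY)=49/2, d(LY,O)=33, d(LY,P)=19/2, d(LY,R)=47/2, d(LY,X)=18
2. join LY+P (d=19/2, Q=-174) ⇒ LPY; edges |LY|=43/8, |P|=33/8
  updated: d(H,LPY)=18, d(LPY,O)=71/4, d(LPY,R)=39/2, d(LPY,X)=89/4
3. join H+R (d=3, Q=-187/2) ⇒ HR; edges |H|=3/4, |R|=9/4
  updated: d(HR,LPY)=69/4, d(HR,O)=8, d(HR,X)=37/2
4. join HR+LPY (d=69/4, Q=-133/2) ⇒ HLPRY; edges |HR|=21/4, |LPY|=12
  updated: d(HLPRY,O)=17/4, d(HLPRY,X)=47/4
5. join HLPRY+O (d=17/4, Q=-28) ⇒ HLOPRY; edges |HLPRY|=2, |O|=9/4
  updated: d(HLOPRY,X)=39/4
6. join HLOPRY+X (d=39/4) ⇒ HLOPRXY; edges |HLOPRY|=39/8, |X|=39/8
final tree: ((((H:3/4,R:9/4):21/4,((L:19/10,Y:21/10):43/8,P:33/8):12):2,O:9/4):39/8,X:39/8)
total length: 191/4

((((H:3/4,R:9/4):21/4,((L:19/10,Y:21/10):43/8,P:33/8):12):2,O:9/4):39/8,X:39/8)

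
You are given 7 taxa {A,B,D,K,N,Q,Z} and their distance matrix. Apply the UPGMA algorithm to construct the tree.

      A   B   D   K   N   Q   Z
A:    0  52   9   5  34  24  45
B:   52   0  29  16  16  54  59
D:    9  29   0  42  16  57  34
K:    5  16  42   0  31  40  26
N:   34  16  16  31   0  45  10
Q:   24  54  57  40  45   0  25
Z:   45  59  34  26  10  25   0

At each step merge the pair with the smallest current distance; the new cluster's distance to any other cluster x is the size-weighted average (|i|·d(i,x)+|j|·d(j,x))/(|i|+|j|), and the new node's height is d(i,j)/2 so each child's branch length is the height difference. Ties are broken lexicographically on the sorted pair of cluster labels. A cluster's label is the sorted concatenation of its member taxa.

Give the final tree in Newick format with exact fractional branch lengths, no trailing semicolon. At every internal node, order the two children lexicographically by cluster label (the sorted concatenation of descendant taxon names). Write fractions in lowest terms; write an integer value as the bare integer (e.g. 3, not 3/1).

step 1: merge (A,K) at d=5; branch lengths A→5/2, K→5/2; new cluster AK
  updated: d(AK,B)=34, d(AK,D)=51/2, d(AK,N)=65/2, d(AK,Q)=32, d(AK,Z)=71/2
step 2: merge (N,Z) at d=10; branch lengths N→5, Z→5; new cluster NZ
  updated: d(AK,NZ)=34, d(B,NZ)=75/2, d(D,NZ)=25, d(NZ,Q)=35
step 3: merge (D,NZ) at d=25; branch lengths D→25/2, NZ→15/2; new cluster DNZ
  updated: d(AK,DNZ)=187/6, d(B,DNZ)=104/3, d(DNZ,Q)=127/3
step 4: merge (AK,DNZ) at d=187/6; branch lengths AK→157/12, DNZ→37/12; new cluster ADKNZ
  updated: d(ADKNZ,B)=172/5, d(ADKNZ,Q)=191/5
step 5: merge (ADKNZ,B) at d=172/5; branch lengths ADKNZ→97/60, B→86/5; new cluster ABDKNZ
  updated: d(ABDKNZ,Q)=245/6
step 6: merge (ABDKNZ,Q) at d=245/6; branch lengths ABDKNZ→193/60, Q→245/12; new cluster ABDKNQZ
final tree: ((((A:5/2,K:5/2):157/12,(D:25/2,(N:5,Z:5):15/2):37/12):97/60,B:86/5):193/60,Q:245/12)
total length: 5617/60

((((A:5/2,K:5/2):157/12,(D:25/2,(N:5,Z:5):15/2):37/12):97/60,B:86/5):193/60,Q:245/12)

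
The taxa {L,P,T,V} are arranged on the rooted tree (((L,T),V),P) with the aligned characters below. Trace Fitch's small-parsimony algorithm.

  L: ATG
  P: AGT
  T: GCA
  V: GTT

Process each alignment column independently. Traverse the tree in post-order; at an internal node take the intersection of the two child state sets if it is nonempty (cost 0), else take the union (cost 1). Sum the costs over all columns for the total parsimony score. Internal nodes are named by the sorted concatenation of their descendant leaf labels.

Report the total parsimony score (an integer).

6

site 0, node LT: L={A} ∪ T={G} → {A,G} (+1)
site 0, node LTV: LT={A,G} ∩ V={G} → {G} (+0)
site 0, node LPTV: LTV={G} ∪ P={A} → {A,G} (+1)
site 1, node LT: L={T} ∪ T={C} → {C,T} (+1)
site 1, node LTV: LT={C,T} ∩ V={T} → {T} (+0)
site 1, node LPTV: LTV={T} ∪ P={G} → {G,T} (+1)
site 2, node LT: L={G} ∪ T={A} → {A,G} (+1)
site 2, node LTV: LT={A,G} ∪ V={T} → {A,G,T} (+1)
site 2, node LPTV: LTV={A,G,T} ∩ P={T} → {T} (+0)
per-site changes: [2, 2, 2]; total = 6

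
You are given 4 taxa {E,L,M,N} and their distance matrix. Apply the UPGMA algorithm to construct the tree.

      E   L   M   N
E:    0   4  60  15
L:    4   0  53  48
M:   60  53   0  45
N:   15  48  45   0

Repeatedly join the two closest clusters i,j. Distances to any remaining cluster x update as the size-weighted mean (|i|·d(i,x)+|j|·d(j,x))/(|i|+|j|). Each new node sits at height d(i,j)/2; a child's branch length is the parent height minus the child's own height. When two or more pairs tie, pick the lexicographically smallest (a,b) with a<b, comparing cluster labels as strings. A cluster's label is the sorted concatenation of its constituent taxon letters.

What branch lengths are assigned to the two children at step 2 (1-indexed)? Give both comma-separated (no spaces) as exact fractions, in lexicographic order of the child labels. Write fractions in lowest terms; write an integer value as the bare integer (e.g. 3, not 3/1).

1. join E+L (d=4) ⇒ EL; edges |E|=2, |L|=2
  updated: d(EL,M)=113/2, d(EL,N)=63/2
2. join EL+N (d=63/2) ⇒ ELN; edges |EL|=55/4, |N|=63/4
  updated: d(ELN,M)=158/3
3. join ELN+M (d=158/3) ⇒ ELMN; edges |ELN|=127/12, |M|=79/3
final tree: (((E:2,L:2):55/4,N:63/4):127/12,M:79/3)
total length: 845/12

55/4,63/4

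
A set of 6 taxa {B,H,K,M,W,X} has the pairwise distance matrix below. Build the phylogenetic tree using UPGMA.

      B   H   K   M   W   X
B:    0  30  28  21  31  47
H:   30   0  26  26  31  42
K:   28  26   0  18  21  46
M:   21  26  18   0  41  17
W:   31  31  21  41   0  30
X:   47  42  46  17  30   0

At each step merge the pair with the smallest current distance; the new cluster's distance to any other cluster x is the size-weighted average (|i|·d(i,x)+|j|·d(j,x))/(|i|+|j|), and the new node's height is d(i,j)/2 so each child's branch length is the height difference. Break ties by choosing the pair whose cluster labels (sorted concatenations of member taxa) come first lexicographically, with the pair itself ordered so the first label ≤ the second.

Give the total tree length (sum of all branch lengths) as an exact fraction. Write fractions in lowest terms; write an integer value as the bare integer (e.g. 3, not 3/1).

1967/24

step 1: merge (M,X) at d=17; branch lengths M→17/2, X→17/2; new cluster MX
  updated: d(B,MX)=34, d(H,MX)=34, d(K,MX)=32, d(MX,W)=71/2
step 2: merge (K,W) at d=21; branch lengths K→21/2, W→21/2; new cluster KW
  updated: d(B,KW)=59/2, d(H,KW)=57/2, d(KW,MX)=135/4
step 3: merge (H,KW) at d=57/2; branch lengths H→57/4, KW→15/4; new cluster HKW
  updated: d(B,HKW)=89/3, d(HKW,MX)=203/6
step 4: merge (B,HKW) at d=89/3; branch lengths B→89/6, HKW→7/12; new cluster BHKW
  updated: d(BHKW,MX)=271/8
step 5: merge (BHKW,MX) at d=271/8; branch lengths BHKW→101/48, MX→135/16; new cluster BHKMWX
final tree: ((B:89/6,(H:57/4,(K:21/2,W:21/2):15/4):7/12):101/48,(M:17/2,X:17/2):135/16)
total length: 1967/24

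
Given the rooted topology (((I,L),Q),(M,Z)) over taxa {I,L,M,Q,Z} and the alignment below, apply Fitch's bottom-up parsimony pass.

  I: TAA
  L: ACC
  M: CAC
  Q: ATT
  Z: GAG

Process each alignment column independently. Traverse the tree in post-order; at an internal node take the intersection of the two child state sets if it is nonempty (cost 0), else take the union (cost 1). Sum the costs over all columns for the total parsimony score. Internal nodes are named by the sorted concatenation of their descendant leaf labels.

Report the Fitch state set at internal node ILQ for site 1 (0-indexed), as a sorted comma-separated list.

IL@0: {T} ∪ {A} = {A,T} (union, +1)
ILQ@0: {A,T} ∩ {A} = {A} (intersection, +0)
MZ@0: {C} ∪ {G} = {C,G} (union, +1)
ILMQZ@0: {A} ∪ {C,G} = {A,C,G} (union, +1)
IL@1: {A} ∪ {C} = {A,C} (union, +1)
ILQ@1: {A,C} ∪ {T} = {A,C,T} (union, +1)
MZ@1: {A} ∩ {A} = {A} (intersection, +0)
ILMQZ@1: {A,C,T} ∩ {A} = {A} (intersection, +0)
IL@2: {A} ∪ {C} = {A,C} (union, +1)
ILQ@2: {A,C} ∪ {T} = {A,C,T} (union, +1)
MZ@2: {C} ∪ {G} = {C,G} (union, +1)
ILMQZ@2: {A,C,T} ∩ {C,G} = {C} (intersection, +0)
per-site changes: [3, 2, 3]; total = 8

A,C,T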